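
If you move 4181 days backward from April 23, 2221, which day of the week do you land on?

Saturday

First find the weekday of Apr 23, 2221. Doomsday rule: the anchor day for the 2200s is Friday. For year 21: 21÷12 = 1 r 9, and 9÷4 = 2, so 1+9+2 = 12.
Friday + 12 ≡ Wednesday — that's 2221's doomsday.
In April the doomsday date is Apr 4.
Apr 23 is 19 days after Apr 4; 19 mod 7 = 5, so Wednesday + 5 = Monday.
4181 mod 7 = 2, so 4181 days before a Monday is Monday − 2 = Saturday.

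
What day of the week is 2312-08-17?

Saturday

Doomsday rule: the anchor day for the 2300s is Wednesday. For year 12: 12÷12 = 1 r 0, and 0÷4 = 0, so 1+0+0 = 1.
Wednesday + 1 ≡ Thursday — that's 2312's doomsday.
In August the doomsday date is Aug 8.
Aug 17 is 9 days after Aug 8; 9 mod 7 = 2, so Thursday + 2 = Saturday.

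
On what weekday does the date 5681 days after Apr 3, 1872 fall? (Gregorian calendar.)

Sunday

Apr 3, 1872 is a Wednesday.
5681 mod 7 = 4, so 5681 days after a Wednesday is Wednesday + 4 = Sunday.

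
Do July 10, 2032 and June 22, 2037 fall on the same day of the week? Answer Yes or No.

No

From Jul 10, 2032 to Jun 22, 2037 is 1808 days.
1808 mod 7 = 2, so they are different weekdays.
(Jul 10, 2032 is a Saturday; Jun 22, 2037 is a Monday.)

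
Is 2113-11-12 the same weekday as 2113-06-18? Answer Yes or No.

From Jun 18, 2113 to Nov 12, 2113 is 147 days.
147 mod 7 = 0, so they are the same weekday.
(Jun 18, 2113 is a Sunday; Nov 12, 2113 is a Sunday.)

Yes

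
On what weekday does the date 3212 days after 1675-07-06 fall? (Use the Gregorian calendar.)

Friday

First find the weekday of Jul 6, 1675. Doomsday rule: the anchor day for the 1600s is Tuesday. For year 75: 75÷12 = 6 r 3, and 3÷4 = 0, so 6+3+0 = 9.
Tuesday + 9 ≡ Thursday — that's 1675's doomsday.
In July the doomsday date is Jul 11.
Jul 6 is 5 days before Jul 11; 5 mod 7 = 5, so Thursday − 5 = Saturday.
3212 mod 7 = 6, so 3212 days after a Saturday is Saturday + 6 = Friday.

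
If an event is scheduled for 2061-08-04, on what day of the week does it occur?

Doomsday rule: the anchor day for the 2000s is Tuesday. For year 61: 61÷12 = 5 r 1, and 1÷4 = 0, so 5+1+0 = 6.
Tuesday + 6 ≡ Monday — that's 2061's doomsday.
In August the doomsday date is Aug 8.
Aug 4 is 4 days before Aug 8; 4 mod 7 = 4, so Monday − 4 = Thursday.

Thursday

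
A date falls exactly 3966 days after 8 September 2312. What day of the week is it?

First find the weekday of Sep 8, 2312. Doomsday rule: the anchor day for the 2300s is Wednesday. For year 12: 12÷12 = 1 r 0, and 0÷4 = 0, so 1+0+0 = 1.
Wednesday + 1 ≡ Thursday — that's 2312's doomsday.
In September the doomsday date is Sep 5.
Sep 8 is 3 days after Sep 5; 3 mod 7 = 3, so Thursday + 3 = Sunday.
3966 mod 7 = 4, so 3966 days after a Sunday is Sunday + 4 = Thursday.

Thursday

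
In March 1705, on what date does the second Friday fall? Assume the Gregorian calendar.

March 13, 1705

March 1, 1705 is a Sunday.
The first Friday is therefore March 6 (5 days later).
The second Friday is 6 + 1×7 = March 13.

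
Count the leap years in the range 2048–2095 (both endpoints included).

Multiples of 4 in [2048,2095]: 12.
Of those, multiples of 100: 0 (not leap unless ÷400).
Multiples of 400: 0.
Leap years = 12 − 0 + 0 = 12.

12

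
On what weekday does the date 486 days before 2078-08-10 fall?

First find the weekday of Aug 10, 2078. Doomsday rule: the anchor day for the 2000s is Tuesday. For year 78: 78÷12 = 6 r 6, and 6÷4 = 1, so 6+6+1 = 13.
Tuesday + 13 ≡ Monday — that's 2078's doomsday.
In August the doomsday date is Aug 8.
Aug 10 is 2 days after Aug 8; 2 mod 7 = 2, so Monday + 2 = Wednesday.
486 mod 7 = 3, so 486 days before a Wednesday is Wednesday − 3 = Sunday.

Sunday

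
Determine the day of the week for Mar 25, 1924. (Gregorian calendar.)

Doomsday rule: the anchor day for the 1900s is Wednesday. For year 24: 24÷12 = 2 r 0, and 0÷4 = 0, so 2+0+0 = 2.
Wednesday + 2 ≡ Friday — that's 1924's doomsday.
In March the doomsday date is Mar 14.
Mar 25 is 11 days after Mar 14; 11 mod 7 = 4, so Friday + 4 = Tuesday.

Tuesday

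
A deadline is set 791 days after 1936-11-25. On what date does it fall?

+365 (one year) → Nov 25, 1937 (426 left).
+365 (one year) → Nov 25, 1938 (61 left).
Nov has 30 days: +6 → Dec 1, 1938 (55 left).
Dec has 31 days: +31 → Jan 1, 1939 (24 left).
+24 → Jan 25, 1939.

January 25, 1939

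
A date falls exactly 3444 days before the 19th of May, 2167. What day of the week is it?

Tuesday

May 19, 2167 is a Tuesday.
3444 mod 7 = 0, so 3444 days before a Tuesday is Tuesday − 0 = Tuesday.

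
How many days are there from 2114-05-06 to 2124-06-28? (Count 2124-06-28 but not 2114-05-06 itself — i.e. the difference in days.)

3706

May 6, 2114 → May 6, 2115: 365 days.
May 6, 2115 → May 6, 2116: 366 days (Feb 29, 2116 is in that span).
May 6, 2116 → May 6, 2117: 365 days.
May 6, 2117 → May 6, 2118: 365 days.
May 6, 2118 → May 6, 2119: 365 days.
May 6, 2119 → May 6, 2120: 366 days (Feb 29, 2120 is in that span).
May 6, 2120 → May 6, 2121: 365 days.
May 6, 2121 → May 6, 2122: 365 days.
May 6, 2122 → May 6, 2123: 365 days.
May 6, 2123 → May 6, 2124: 366 days (Feb 29, 2124 is in that span).
May 6, 2124 → Jun 6, 2124: 31 days (May has 31).
Jun 6, 2124 → Jun 28, 2124: 22 days.
Total: 3706 days.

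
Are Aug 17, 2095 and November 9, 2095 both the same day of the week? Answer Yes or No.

From Aug 17, 2095 to Nov 9, 2095 is 84 days.
84 mod 7 = 0, so they are the same weekday.
(Aug 17, 2095 is a Wednesday; Nov 9, 2095 is a Wednesday.)

Yes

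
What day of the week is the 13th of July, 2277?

Friday

Doomsday rule: the anchor day for the 2200s is Friday. For year 77: 77÷12 = 6 r 5, and 5÷4 = 1, so 6+5+1 = 12.
Friday + 12 ≡ Wednesday — that's 2277's doomsday.
In July the doomsday date is Jul 11.
Jul 13 is 2 days after Jul 11; 2 mod 7 = 2, so Wednesday + 2 = Friday.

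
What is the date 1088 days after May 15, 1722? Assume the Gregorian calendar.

May 7, 1725

+365 (one year) → May 15, 1723 (723 left).
+366 (one year; includes Feb 29, 1724) → May 15, 1724 (357 left).
May has 31 days: +17 → Jun 1, 1724 (340 left).
Jun has 30 days: +30 → Jul 1, 1724 (310 left).
Jul has 31 days: +31 → Aug 1, 1724 (279 left).
Aug has 31 days: +31 → Sep 1, 1724 (248 left).
Sep has 30 days: +30 → Oct 1, 1724 (218 left).
Oct has 31 days: +31 → Nov 1, 1724 (187 left).
Nov has 30 days: +30 → Dec 1, 1724 (157 left).
Dec has 31 days: +31 → Jan 1, 1725 (126 left).
Jan has 31 days: +31 → Feb 1, 1725 (95 left).
Feb has 28 days: +28 → Mar 1, 1725 (67 left).
Mar has 31 days: +31 → Apr 1, 1725 (36 left).
Apr has 30 days: +30 → May 1, 1725 (6 left).
+6 → May 7, 1725.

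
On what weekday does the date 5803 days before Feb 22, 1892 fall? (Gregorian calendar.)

Feb 22, 1892 is a Monday.
5803 mod 7 = 0, so 5803 days before a Monday is Monday − 0 = Monday.

Monday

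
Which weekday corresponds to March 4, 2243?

Saturday

Doomsday rule: the anchor day for the 2200s is Friday. For year 43: 43÷12 = 3 r 7, and 7÷4 = 1, so 3+7+1 = 11.
Friday + 11 ≡ Tuesday — that's 2243's doomsday.
In March the doomsday date is Mar 14.
Mar 4 is 10 days before Mar 14; 10 mod 7 = 3, so Tuesday − 3 = Saturday.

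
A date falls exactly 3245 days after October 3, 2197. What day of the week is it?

Oct 3, 2197 is a Tuesday.
3245 mod 7 = 4, so 3245 days after a Tuesday is Tuesday + 4 = Saturday.

Saturday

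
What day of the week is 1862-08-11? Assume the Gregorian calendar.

Monday

Doomsday rule: the anchor day for the 1800s is Friday. For year 62: 62÷12 = 5 r 2, and 2÷4 = 0, so 5+2+0 = 7.
Friday + 7 ≡ Friday — that's 1862's doomsday.
In August the doomsday date is Aug 8.
Aug 11 is 3 days after Aug 8; 3 mod 7 = 3, so Friday + 3 = Monday.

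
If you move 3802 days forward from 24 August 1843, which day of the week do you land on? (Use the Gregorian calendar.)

Friday

First find the weekday of Aug 24, 1843. Doomsday rule: the anchor day for the 1800s is Friday. For year 43: 43÷12 = 3 r 7, and 7÷4 = 1, so 3+7+1 = 11.
Friday + 11 ≡ Tuesday — that's 1843's doomsday.
In August the doomsday date is Aug 8.
Aug 24 is 16 days after Aug 8; 16 mod 7 = 2, so Tuesday + 2 = Thursday.
3802 mod 7 = 1, so 3802 days after a Thursday is Thursday + 1 = Friday.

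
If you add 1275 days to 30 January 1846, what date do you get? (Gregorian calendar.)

July 28, 1849

+365 (one year) → Jan 30, 1847 (910 left).
+365 (one year) → Jan 30, 1848 (545 left).
+366 (one year; includes Feb 29, 1848) → Jan 30, 1849 (179 left).
Jan has 31 days: +2 → Feb 1, 1849 (177 left).
Feb has 28 days: +28 → Mar 1, 1849 (149 left).
Mar has 31 days: +31 → Apr 1, 1849 (118 left).
Apr has 30 days: +30 → May 1, 1849 (88 left).
May has 31 days: +31 → Jun 1, 1849 (57 left).
Jun has 30 days: +30 → Jul 1, 1849 (27 left).
+27 → Jul 28, 1849.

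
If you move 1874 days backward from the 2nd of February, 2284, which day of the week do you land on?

First find the weekday of Feb 2, 2284. Doomsday rule: the anchor day for the 2200s is Friday. For year 84: 84÷12 = 7 r 0, and 0÷4 = 0, so 7+0+0 = 7.
Friday + 7 ≡ Friday — that's 2284's doomsday.
In February the doomsday date is Feb 29 (2284 is a leap year (divisible by 4)).
Feb 2 is 27 days before Feb 29; 27 mod 7 = 6, so Friday − 6 = Saturday.
1874 mod 7 = 5, so 1874 days before a Saturday is Saturday − 5 = Monday.

Monday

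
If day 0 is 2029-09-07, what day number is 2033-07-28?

Sep 7, 2029 → Sep 7, 2030: 365 days.
Sep 7, 2030 → Sep 7, 2031: 365 days.
Sep 7, 2031 → Sep 7, 2032: 366 days (Feb 29, 2032 is in that span).
Sep 7, 2032 → Oct 7, 2032: 30 days (September has 30).
Oct 7, 2032 → Nov 7, 2032: 31 days (October has 31).
Nov 7, 2032 → Dec 7, 2032: 30 days (November has 30).
Dec 7, 2032 → Jan 7, 2033: 31 days (December has 31).
Jan 7, 2033 → Feb 7, 2033: 31 days (January has 31).
Feb 7, 2033 → Mar 7, 2033: 28 days (February has 28).
Mar 7, 2033 → Apr 7, 2033: 31 days (March has 31).
Apr 7, 2033 → May 7, 2033: 30 days (April has 30).
May 7, 2033 → Jun 7, 2033: 31 days (May has 31).
Jun 7, 2033 → Jul 7, 2033: 30 days (June has 30).
Jul 7, 2033 → Jul 28, 2033: 21 days.
Total: 1420 days.

1420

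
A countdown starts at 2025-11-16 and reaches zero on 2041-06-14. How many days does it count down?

Nov 16, 2025 → Nov 16, 2026: 365 days.
Nov 16, 2026 → Nov 16, 2027: 365 days.
Nov 16, 2027 → Nov 16, 2028: 366 days (Feb 29, 2028 is in that span).
Nov 16, 2028 → Nov 16, 2029: 365 days.
Nov 16, 2029 → Nov 16, 2030: 365 days.
Nov 16, 2030 → Nov 16, 2031: 365 days.
Nov 16, 2031 → Nov 16, 2032: 366 days (Feb 29, 2032 is in that span).
Nov 16, 2032 → Nov 16, 2033: 365 days.
Nov 16, 2033 → Nov 16, 2034: 365 days.
Nov 16, 2034 → Nov 16, 2035: 365 days.
Nov 16, 2035 → Nov 16, 2036: 366 days (Feb 29, 2036 is in that span).
Nov 16, 2036 → Nov 16, 2037: 365 days.
Nov 16, 2037 → Nov 16, 2038: 365 days.
Nov 16, 2038 → Nov 16, 2039: 365 days.
Nov 16, 2039 → Nov 16, 2040: 366 days (Feb 29, 2040 is in that span).
Nov 16, 2040 → Dec 16, 2040: 30 days (November has 30).
Dec 16, 2040 → Jan 16, 2041: 31 days (December has 31).
Jan 16, 2041 → Feb 16, 2041: 31 days (January has 31).
Feb 16, 2041 → Mar 16, 2041: 28 days (February has 28).
Mar 16, 2041 → Apr 16, 2041: 31 days (March has 31).
Apr 16, 2041 → May 16, 2041: 30 days (April has 30).
May 16, 2041 → Jun 14, 2041: 29 days.
Total: 5689 days.

5689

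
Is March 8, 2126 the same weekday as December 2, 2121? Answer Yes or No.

No

From Dec 2, 2121 to Mar 8, 2126 is 1557 days.
1557 mod 7 = 3, so they are different weekdays.
(Dec 2, 2121 is a Tuesday; Mar 8, 2126 is a Friday.)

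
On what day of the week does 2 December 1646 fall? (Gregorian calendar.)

Sunday

Doomsday rule: the anchor day for the 1600s is Tuesday. For year 46: 46÷12 = 3 r 10, and 10÷4 = 2, so 3+10+2 = 15.
Tuesday + 15 ≡ Wednesday — that's 1646's doomsday.
In December the doomsday date is Dec 12.
Dec 2 is 10 days before Dec 12; 10 mod 7 = 3, so Wednesday − 3 = Sunday.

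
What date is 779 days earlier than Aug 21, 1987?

July 3, 1985

−365 (one year) → Aug 21, 1986 (414 left).
−365 (one year) → Aug 21, 1985 (49 left).
−21 → Jul 31, 1985 (end of Jul, 31 days; 28 left).
−28 → Jul 3, 1985.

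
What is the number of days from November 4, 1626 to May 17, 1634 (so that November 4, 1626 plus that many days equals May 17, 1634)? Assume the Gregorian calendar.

2751

Nov 4, 1626 → Nov 4, 1627: 365 days.
Nov 4, 1627 → Nov 4, 1628: 366 days (Feb 29, 1628 is in that span).
Nov 4, 1628 → Nov 4, 1629: 365 days.
Nov 4, 1629 → Nov 4, 1630: 365 days.
Nov 4, 1630 → Nov 4, 1631: 365 days.
Nov 4, 1631 → Nov 4, 1632: 366 days (Feb 29, 1632 is in that span).
Nov 4, 1632 → Nov 4, 1633: 365 days.
Nov 4, 1633 → Dec 4, 1633: 30 days (November has 30).
Dec 4, 1633 → Jan 4, 1634: 31 days (December has 31).
Jan 4, 1634 → Feb 4, 1634: 31 days (January has 31).
Feb 4, 1634 → Mar 4, 1634: 28 days (February has 28).
Mar 4, 1634 → Apr 4, 1634: 31 days (March has 31).
Apr 4, 1634 → May 4, 1634: 30 days (April has 30).
May 4, 1634 → May 17, 1634: 13 days.
Total: 2751 days.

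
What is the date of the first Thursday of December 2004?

December 1, 2004 is a Wednesday.
The first Thursday is therefore December 2 (1 days later).

December 2, 2004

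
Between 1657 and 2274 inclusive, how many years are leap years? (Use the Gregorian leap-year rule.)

149

Multiples of 4 in [1657,2274]: 154.
Of those, multiples of 100: 6 (not leap unless ÷400).
Multiples of 400: 1.
Leap years = 154 − 6 + 1 = 149.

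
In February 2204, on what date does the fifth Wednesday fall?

February 1, 2204 is a Wednesday.
The first Wednesday is therefore February 1 (same day).
The fifth Wednesday is 1 + 4×7 = February 29.

February 29, 2204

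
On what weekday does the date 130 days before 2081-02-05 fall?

Saturday

First find the weekday of Feb 5, 2081. Doomsday rule: the anchor day for the 2000s is Tuesday. For year 81: 81÷12 = 6 r 9, and 9÷4 = 2, so 6+9+2 = 17.
Tuesday + 17 ≡ Friday — that's 2081's doomsday.
In February the doomsday date is Feb 28 (2081 is not a leap year).
Feb 5 is 23 days before Feb 28; 23 mod 7 = 2, so Friday − 2 = Wednesday.
130 mod 7 = 4, so 130 days before a Wednesday is Wednesday − 4 = Saturday.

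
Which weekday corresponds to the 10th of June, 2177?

Tuesday

Doomsday rule: the anchor day for the 2100s is Sunday. For year 77: 77÷12 = 6 r 5, and 5÷4 = 1, so 6+5+1 = 12.
Sunday + 12 ≡ Friday — that's 2177's doomsday.
In June the doomsday date is Jun 6.
Jun 10 is 4 days after Jun 6; 4 mod 7 = 4, so Friday + 4 = Tuesday.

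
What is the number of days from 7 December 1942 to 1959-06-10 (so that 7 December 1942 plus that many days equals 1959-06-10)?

6029

Dec 7, 1942 → Dec 7, 1943: 365 days.
Dec 7, 1943 → Dec 7, 1944: 366 days (Feb 29, 1944 is in that span).
Dec 7, 1944 → Dec 7, 1945: 365 days.
Dec 7, 1945 → Dec 7, 1946: 365 days.
Dec 7, 1946 → Dec 7, 1947: 365 days.
Dec 7, 1947 → Dec 7, 1948: 366 days (Feb 29, 1948 is in that span).
Dec 7, 1948 → Dec 7, 1949: 365 days.
Dec 7, 1949 → Dec 7, 1950: 365 days.
Dec 7, 1950 → Dec 7, 1951: 365 days.
Dec 7, 1951 → Dec 7, 1952: 366 days (Feb 29, 1952 is in that span).
Dec 7, 1952 → Dec 7, 1953: 365 days.
Dec 7, 1953 → Dec 7, 1954: 365 days.
Dec 7, 1954 → Dec 7, 1955: 365 days.
Dec 7, 1955 → Dec 7, 1956: 366 days (Feb 29, 1956 is in that span).
Dec 7, 1956 → Dec 7, 1957: 365 days.
Dec 7, 1957 → Dec 7, 1958: 365 days.
Dec 7, 1958 → Jan 7, 1959: 31 days (December has 31).
Jan 7, 1959 → Feb 7, 1959: 31 days (January has 31).
Feb 7, 1959 → Mar 7, 1959: 28 days (February has 28).
Mar 7, 1959 → Apr 7, 1959: 31 days (March has 31).
Apr 7, 1959 → May 7, 1959: 30 days (April has 30).
May 7, 1959 → Jun 7, 1959: 31 days (May has 31).
Jun 7, 1959 → Jun 10, 1959: 3 days.
Total: 6029 days.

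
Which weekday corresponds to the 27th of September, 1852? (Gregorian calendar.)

Doomsday rule: the anchor day for the 1800s is Friday. For year 52: 52÷12 = 4 r 4, and 4÷4 = 1, so 4+4+1 = 9.
Friday + 9 ≡ Sunday — that's 1852's doomsday.
In September the doomsday date is Sep 5.
Sep 27 is 22 days after Sep 5; 22 mod 7 = 1, so Sunday + 1 = Monday.

Monday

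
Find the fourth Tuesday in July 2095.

July 1, 2095 is a Friday.
The first Tuesday is therefore July 5 (4 days later).
The fourth Tuesday is 5 + 3×7 = July 26.

July 26, 2095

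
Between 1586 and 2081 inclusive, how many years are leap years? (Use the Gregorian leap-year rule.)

Multiples of 4 in [1586,2081]: 124.
Of those, multiples of 100: 5 (not leap unless ÷400).
Multiples of 400: 2.
Leap years = 124 − 5 + 2 = 121.

121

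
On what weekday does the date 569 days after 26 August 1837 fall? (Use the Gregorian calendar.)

Monday

Aug 26, 1837 is a Saturday.
569 mod 7 = 2, so 569 days after a Saturday is Saturday + 2 = Monday.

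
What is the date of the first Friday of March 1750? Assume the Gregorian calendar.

March 6, 1750

March 1, 1750 is a Sunday.
The first Friday is therefore March 6 (5 days later).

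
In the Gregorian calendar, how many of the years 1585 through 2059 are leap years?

Multiples of 4 in [1585,2059]: 118.
Of those, multiples of 100: 5 (not leap unless ÷400).
Multiples of 400: 2.
Leap years = 118 − 5 + 2 = 115.

115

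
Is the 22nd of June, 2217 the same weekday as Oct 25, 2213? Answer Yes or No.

From Oct 25, 2213 to Jun 22, 2217 is 1336 days.
1336 mod 7 = 6, so they are different weekdays.
(Oct 25, 2213 is a Monday; Jun 22, 2217 is a Sunday.)

No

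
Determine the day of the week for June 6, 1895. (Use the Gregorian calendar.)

Thursday

Doomsday rule: the anchor day for the 1800s is Friday. For year 95: 95÷12 = 7 r 11, and 11÷4 = 2, so 7+11+2 = 20.
Friday + 20 ≡ Thursday — that's 1895's doomsday.
In June the doomsday date is Jun 6.
Jun 6 is the doomsday itself: Thursday.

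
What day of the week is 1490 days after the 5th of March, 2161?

First find the weekday of Mar 5, 2161. Doomsday rule: the anchor day for the 2100s is Sunday. For year 61: 61÷12 = 5 r 1, and 1÷4 = 0, so 5+1+0 = 6.
Sunday + 6 ≡ Saturday — that's 2161's doomsday.
In March the doomsday date is Mar 14.
Mar 5 is 9 days before Mar 14; 9 mod 7 = 2, so Saturday − 2 = Thursday.
1490 mod 7 = 6, so 1490 days after a Thursday is Thursday + 6 = Wednesday.

Wednesday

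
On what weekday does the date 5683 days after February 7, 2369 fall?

Feb 7, 2369 is a Friday.
5683 mod 7 = 6, so 5683 days after a Friday is Friday + 6 = Thursday.

Thursday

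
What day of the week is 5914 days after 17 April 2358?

Apr 17, 2358 is a Thursday.
5914 mod 7 = 6, so 5914 days after a Thursday is Thursday + 6 = Wednesday.

Wednesday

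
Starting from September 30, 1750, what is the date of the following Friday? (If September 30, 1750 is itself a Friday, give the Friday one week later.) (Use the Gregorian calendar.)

Sep 30, 1750 is a Wednesday.
From Wednesday to the next Friday is 2 days.
Sep 30, 1750 + 2 = Oct 2, 1750.

October 2, 1750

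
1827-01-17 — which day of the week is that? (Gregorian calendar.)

Wednesday

January 1, 1827 is a Monday.
Jan 1, 1827 → Jan 17, 1827: 16 days.
Total: 16 days.
16 mod 7 = 2, so Monday + 2 = Wednesday.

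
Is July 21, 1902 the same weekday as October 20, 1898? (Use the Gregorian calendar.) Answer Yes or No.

From Oct 20, 1898 to Jul 21, 1902 is 1369 days.
1369 mod 7 = 4, so they are different weekdays.
(Oct 20, 1898 is a Thursday; Jul 21, 1902 is a Monday.)

No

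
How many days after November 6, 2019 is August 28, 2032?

4679

Nov 6, 2019 → Nov 6, 2020: 366 days (Feb 29, 2020 is in that span).
Nov 6, 2020 → Nov 6, 2021: 365 days.
Nov 6, 2021 → Nov 6, 2022: 365 days.
Nov 6, 2022 → Nov 6, 2023: 365 days.
Nov 6, 2023 → Nov 6, 2024: 366 days (Feb 29, 2024 is in that span).
Nov 6, 2024 → Nov 6, 2025: 365 days.
Nov 6, 2025 → Nov 6, 2026: 365 days.
Nov 6, 2026 → Nov 6, 2027: 365 days.
Nov 6, 2027 → Nov 6, 2028: 366 days (Feb 29, 2028 is in that span).
Nov 6, 2028 → Nov 6, 2029: 365 days.
Nov 6, 2029 → Nov 6, 2030: 365 days.
Nov 6, 2030 → Nov 6, 2031: 365 days.
Nov 6, 2031 → Dec 6, 2031: 30 days (November has 30).
Dec 6, 2031 → Jan 6, 2032: 31 days (December has 31).
Jan 6, 2032 → Feb 6, 2032: 31 days (January has 31).
Feb 6, 2032 → Mar 6, 2032: 29 days (February has 29).
Mar 6, 2032 → Apr 6, 2032: 31 days (March has 31).
Apr 6, 2032 → May 6, 2032: 30 days (April has 30).
May 6, 2032 → Jun 6, 2032: 31 days (May has 31).
Jun 6, 2032 → Jul 6, 2032: 30 days (June has 30).
Jul 6, 2032 → Aug 6, 2032: 31 days (July has 31).
Aug 6, 2032 → Aug 28, 2032: 22 days.
Total: 4679 days.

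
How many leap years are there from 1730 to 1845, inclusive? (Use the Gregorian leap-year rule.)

28

Multiples of 4 in [1730,1845]: 29.
Of those, multiples of 100: 1 (not leap unless ÷400).
Multiples of 400: 0.
Leap years = 29 − 1 + 0 = 28.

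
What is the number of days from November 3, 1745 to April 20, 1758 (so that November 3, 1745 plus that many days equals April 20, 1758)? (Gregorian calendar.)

Nov 3, 1745 → Nov 3, 1746: 365 days.
Nov 3, 1746 → Nov 3, 1747: 365 days.
Nov 3, 1747 → Nov 3, 1748: 366 days (Feb 29, 1748 is in that span).
Nov 3, 1748 → Nov 3, 1749: 365 days.
Nov 3, 1749 → Nov 3, 1750: 365 days.
Nov 3, 1750 → Nov 3, 1751: 365 days.
Nov 3, 1751 → Nov 3, 1752: 366 days (Feb 29, 1752 is in that span).
Nov 3, 1752 → Nov 3, 1753: 365 days.
Nov 3, 1753 → Nov 3, 1754: 365 days.
Nov 3, 1754 → Nov 3, 1755: 365 days.
Nov 3, 1755 → Nov 3, 1756: 366 days (Feb 29, 1756 is in that span).
Nov 3, 1756 → Nov 3, 1757: 365 days.
Nov 3, 1757 → Dec 3, 1757: 30 days (November has 30).
Dec 3, 1757 → Jan 3, 1758: 31 days (December has 31).
Jan 3, 1758 → Feb 3, 1758: 31 days (January has 31).
Feb 3, 1758 → Mar 3, 1758: 28 days (February has 28).
Mar 3, 1758 → Apr 3, 1758: 31 days (March has 31).
Apr 3, 1758 → Apr 20, 1758: 17 days.
Total: 4551 days.

4551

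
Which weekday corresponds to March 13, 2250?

Doomsday rule: the anchor day for the 2200s is Friday. For year 50: 50÷12 = 4 r 2, and 2÷4 = 0, so 4+2+0 = 6.
Friday + 6 ≡ Thursday — that's 2250's doomsday.
In March the doomsday date is Mar 14.
Mar 13 is 1 day before Mar 14; 1 mod 7 = 1, so Thursday − 1 = Wednesday.

Wednesday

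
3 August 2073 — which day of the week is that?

Doomsday rule: the anchor day for the 2000s is Tuesday. For year 73: 73÷12 = 6 r 1, and 1÷4 = 0, so 6+1+0 = 7.
Tuesday + 7 ≡ Tuesday — that's 2073's doomsday.
In August the doomsday date is Aug 8.
Aug 3 is 5 days before Aug 8; 5 mod 7 = 5, so Tuesday − 5 = Thursday.

Thursday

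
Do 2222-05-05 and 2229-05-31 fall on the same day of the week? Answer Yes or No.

Yes

From May 5, 2222 to May 31, 2229 is 2583 days.
2583 mod 7 = 0, so they are the same weekday.
(May 5, 2222 is a Sunday; May 31, 2229 is a Sunday.)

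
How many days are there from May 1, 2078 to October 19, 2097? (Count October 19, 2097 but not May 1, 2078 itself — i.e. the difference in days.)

7111

May 1, 2078 → May 1, 2079: 365 days.
May 1, 2079 → May 1, 2080: 366 days (Feb 29, 2080 is in that span).
May 1, 2080 → May 1, 2081: 365 days.
May 1, 2081 → May 1, 2082: 365 days.
May 1, 2082 → May 1, 2083: 365 days.
May 1, 2083 → May 1, 2084: 366 days (Feb 29, 2084 is in that span).
May 1, 2084 → May 1, 2085: 365 days.
May 1, 2085 → May 1, 2086: 365 days.
May 1, 2086 → May 1, 2087: 365 days.
May 1, 2087 → May 1, 2088: 366 days (Feb 29, 2088 is in that span).
May 1, 2088 → May 1, 2089: 365 days.
May 1, 2089 → May 1, 2090: 365 days.
May 1, 2090 → May 1, 2091: 365 days.
May 1, 2091 → May 1, 2092: 366 days (Feb 29, 2092 is in that span).
May 1, 2092 → May 1, 2093: 365 days.
May 1, 2093 → May 1, 2094: 365 days.
May 1, 2094 → May 1, 2095: 365 days.
May 1, 2095 → May 1, 2096: 366 days (Feb 29, 2096 is in that span).
May 1, 2096 → May 1, 2097: 365 days.
May 1, 2097 → Jun 1, 2097: 31 days (May has 31).
Jun 1, 2097 → Jul 1, 2097: 30 days (June has 30).
Jul 1, 2097 → Aug 1, 2097: 31 days (July has 31).
Aug 1, 2097 → Sep 1, 2097: 31 days (August has 31).
Sep 1, 2097 → Oct 1, 2097: 30 days (September has 30).
Oct 1, 2097 → Oct 19, 2097: 18 days.
Total: 7111 days.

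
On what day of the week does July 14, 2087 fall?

Doomsday rule: the anchor day for the 2000s is Tuesday. For year 87: 87÷12 = 7 r 3, and 3÷4 = 0, so 7+3+0 = 10.
Tuesday + 10 ≡ Friday — that's 2087's doomsday.
In July the doomsday date is Jul 11.
Jul 14 is 3 days after Jul 11; 3 mod 7 = 3, so Friday + 3 = Monday.

Monday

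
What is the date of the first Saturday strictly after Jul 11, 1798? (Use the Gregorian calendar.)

Jul 11, 1798 is a Wednesday.
From Wednesday to the next Saturday is 3 days.
Jul 11, 1798 + 3 = Jul 14, 1798.

July 14, 1798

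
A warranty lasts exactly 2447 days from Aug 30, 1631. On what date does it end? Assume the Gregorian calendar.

May 12, 1638

+366 (one year; includes Feb 29, 1632) → Aug 30, 1632 (2081 left).
+365 (one year) → Aug 30, 1633 (1716 left).
+365 (one year) → Aug 30, 1634 (1351 left).
+365 (one year) → Aug 30, 1635 (986 left).
+366 (one year; includes Feb 29, 1636) → Aug 30, 1636 (620 left).
+365 (one year) → Aug 30, 1637 (255 left).
Aug has 31 days: +2 → Sep 1, 1637 (253 left).
Sep has 30 days: +30 → Oct 1, 1637 (223 left).
Oct has 31 days: +31 → Nov 1, 1637 (192 left).
Nov has 30 days: +30 → Dec 1, 1637 (162 left).
Dec has 31 days: +31 → Jan 1, 1638 (131 left).
Jan has 31 days: +31 → Feb 1, 1638 (100 left).
Feb has 28 days: +28 → Mar 1, 1638 (72 left).
Mar has 31 days: +31 → Apr 1, 1638 (41 left).
Apr has 30 days: +30 → May 1, 1638 (11 left).
+11 → May 12, 1638.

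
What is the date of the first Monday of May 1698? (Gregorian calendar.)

May 5, 1698

May 1, 1698 is a Thursday.
The first Monday is therefore May 5 (4 days later).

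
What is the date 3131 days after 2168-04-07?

November 2, 2176

+365 (one year) → Apr 7, 2169 (2766 left).
+365 (one year) → Apr 7, 2170 (2401 left).
+365 (one year) → Apr 7, 2171 (2036 left).
+366 (one year; includes Feb 29, 2172) → Apr 7, 2172 (1670 left).
+365 (one year) → Apr 7, 2173 (1305 left).
+365 (one year) → Apr 7, 2174 (940 left).
+365 (one year) → Apr 7, 2175 (575 left).
+366 (one year; includes Feb 29, 2176) → Apr 7, 2176 (209 left).
Apr has 30 days: +24 → May 1, 2176 (185 left).
May has 31 days: +31 → Jun 1, 2176 (154 left).
Jun has 30 days: +30 → Jul 1, 2176 (124 left).
Jul has 31 days: +31 → Aug 1, 2176 (93 left).
Aug has 31 days: +31 → Sep 1, 2176 (62 left).
Sep has 30 days: +30 → Oct 1, 2176 (32 left).
Oct has 31 days: +31 → Nov 1, 2176 (1 left).
+1 → Nov 2, 2176.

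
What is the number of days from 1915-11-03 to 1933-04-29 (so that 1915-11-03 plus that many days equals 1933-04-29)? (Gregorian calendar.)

6387

Nov 3, 1915 → Nov 3, 1916: 366 days (Feb 29, 1916 is in that span).
Nov 3, 1916 → Nov 3, 1917: 365 days.
Nov 3, 1917 → Nov 3, 1918: 365 days.
Nov 3, 1918 → Nov 3, 1919: 365 days.
Nov 3, 1919 → Nov 3, 1920: 366 days (Feb 29, 1920 is in that span).
Nov 3, 1920 → Nov 3, 1921: 365 days.
Nov 3, 1921 → Nov 3, 1922: 365 days.
Nov 3, 1922 → Nov 3, 1923: 365 days.
Nov 3, 1923 → Nov 3, 1924: 366 days (Feb 29, 1924 is in that span).
Nov 3, 1924 → Nov 3, 1925: 365 days.
Nov 3, 1925 → Nov 3, 1926: 365 days.
Nov 3, 1926 → Nov 3, 1927: 365 days.
Nov 3, 1927 → Nov 3, 1928: 366 days (Feb 29, 1928 is in that span).
Nov 3, 1928 → Nov 3, 1929: 365 days.
Nov 3, 1929 → Nov 3, 1930: 365 days.
Nov 3, 1930 → Nov 3, 1931: 365 days.
Nov 3, 1931 → Nov 3, 1932: 366 days (Feb 29, 1932 is in that span).
Nov 3, 1932 → Dec 3, 1932: 30 days (November has 30).
Dec 3, 1932 → Jan 3, 1933: 31 days (December has 31).
Jan 3, 1933 → Feb 3, 1933: 31 days (January has 31).
Feb 3, 1933 → Mar 3, 1933: 28 days (February has 28).
Mar 3, 1933 → Apr 3, 1933: 31 days (March has 31).
Apr 3, 1933 → Apr 29, 1933: 26 days.
Total: 6387 days.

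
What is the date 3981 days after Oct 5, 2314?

+365 (one year) → Oct 5, 2315 (3616 left).
+366 (one year; includes Feb 29, 2316) → Oct 5, 2316 (3250 left).
+365 (one year) → Oct 5, 2317 (2885 left).
+365 (one year) → Oct 5, 2318 (2520 left).
+365 (one year) → Oct 5, 2319 (2155 left).
+366 (one year; includes Feb 29, 2320) → Oct 5, 2320 (1789 left).
+365 (one year) → Oct 5, 2321 (1424 left).
+365 (one year) → Oct 5, 2322 (1059 left).
+365 (one year) → Oct 5, 2323 (694 left).
+366 (one year; includes Feb 29, 2324) → Oct 5, 2324 (328 left).
Oct has 31 days: +27 → Nov 1, 2324 (301 left).
Nov has 30 days: +30 → Dec 1, 2324 (271 left).
Dec has 31 days: +31 → Jan 1, 2325 (240 left).
Jan has 31 days: +31 → Feb 1, 2325 (209 left).
Feb has 28 days: +28 → Mar 1, 2325 (181 left).
Mar has 31 days: +31 → Apr 1, 2325 (150 left).
Apr has 30 days: +30 → May 1, 2325 (120 left).
May has 31 days: +31 → Jun 1, 2325 (89 left).
Jun has 30 days: +30 → Jul 1, 2325 (59 left).
Jul has 31 days: +31 → Aug 1, 2325 (28 left).
+28 → Aug 29, 2325.

August 29, 2325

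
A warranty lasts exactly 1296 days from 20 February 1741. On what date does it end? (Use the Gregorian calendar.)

September 8, 1744

+365 (one year) → Feb 20, 1742 (931 left).
+365 (one year) → Feb 20, 1743 (566 left).
+365 (one year) → Feb 20, 1744 (201 left).
Feb has 29 days: +10 → Mar 1, 1744 (191 left).
Mar has 31 days: +31 → Apr 1, 1744 (160 left).
Apr has 30 days: +30 → May 1, 1744 (130 left).
May has 31 days: +31 → Jun 1, 1744 (99 left).
Jun has 30 days: +30 → Jul 1, 1744 (69 left).
Jul has 31 days: +31 → Aug 1, 1744 (38 left).
Aug has 31 days: +31 → Sep 1, 1744 (7 left).
+7 → Sep 8, 1744.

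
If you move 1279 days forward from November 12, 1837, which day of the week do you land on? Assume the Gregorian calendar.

Nov 12, 1837 is a Sunday.
1279 mod 7 = 5, so 1279 days after a Sunday is Sunday + 5 = Friday.

Friday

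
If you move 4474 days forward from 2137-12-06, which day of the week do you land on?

Saturday

Dec 6, 2137 is a Friday.
4474 mod 7 = 1, so 4474 days after a Friday is Friday + 1 = Saturday.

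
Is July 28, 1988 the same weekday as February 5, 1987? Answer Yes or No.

Yes

From Feb 5, 1987 to Jul 28, 1988 is 539 days.
539 mod 7 = 0, so they are the same weekday.
(Feb 5, 1987 is a Thursday; Jul 28, 1988 is a Thursday.)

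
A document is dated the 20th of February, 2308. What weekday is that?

Doomsday rule: the anchor day for the 2300s is Wednesday. For year 08: 8÷12 = 0 r 8, and 8÷4 = 2, so 0+8+2 = 10.
Wednesday + 10 ≡ Saturday — that's 2308's doomsday.
In February the doomsday date is Feb 29 (2308 is a leap year (divisible by 4)).
Feb 20 is 9 days before Feb 29; 9 mod 7 = 2, so Saturday − 2 = Thursday.

Thursday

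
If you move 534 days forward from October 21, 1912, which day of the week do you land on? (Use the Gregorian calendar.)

Wednesday

First find the weekday of Oct 21, 1912. Doomsday rule: the anchor day for the 1900s is Wednesday. For year 12: 12÷12 = 1 r 0, and 0÷4 = 0, so 1+0+0 = 1.
Wednesday + 1 ≡ Thursday — that's 1912's doomsday.
In October the doomsday date is Oct 10.
Oct 21 is 11 days after Oct 10; 11 mod 7 = 4, so Thursday + 4 = Monday.
534 mod 7 = 2, so 534 days after a Monday is Monday + 2 = Wednesday.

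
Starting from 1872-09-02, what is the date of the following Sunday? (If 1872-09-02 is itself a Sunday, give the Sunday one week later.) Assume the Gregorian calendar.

Sep 2, 1872 is a Monday.
From Monday to the next Sunday is 6 days.
Sep 2, 1872 + 6 = Sep 8, 1872.

September 8, 1872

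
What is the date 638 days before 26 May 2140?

−366 (one year; includes Feb 29, 2140) → May 26, 2139 (272 left).
−26 → Apr 30, 2139 (end of Apr, 30 days; 246 left).
−30 → Mar 31, 2139 (end of Mar, 31 days; 216 left).
−31 → Feb 28, 2139 (end of Feb, 28 days; 185 left).
−28 → Jan 31, 2139 (end of Jan, 31 days; 157 left).
−31 → Dec 31, 2138 (end of Dec, 31 days; 126 left).
−31 → Nov 30, 2138 (end of Nov, 30 days; 95 left).
−30 → Oct 31, 2138 (end of Oct, 31 days; 65 left).
−31 → Sep 30, 2138 (end of Sep, 30 days; 34 left).
−30 → Aug 31, 2138 (end of Aug, 31 days; 4 left).
−4 → Aug 27, 2138.

August 27, 2138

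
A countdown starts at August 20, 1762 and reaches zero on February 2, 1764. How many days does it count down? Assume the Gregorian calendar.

Aug 20, 1762 → Aug 20, 1763: 365 days.
Aug 20, 1763 → Sep 20, 1763: 31 days (August has 31).
Sep 20, 1763 → Oct 20, 1763: 30 days (September has 30).
Oct 20, 1763 → Nov 20, 1763: 31 days (October has 31).
Nov 20, 1763 → Dec 20, 1763: 30 days (November has 30).
Dec 20, 1763 → Jan 20, 1764: 31 days (December has 31).
Jan 20, 1764 → Feb 2, 1764: 13 days.
Total: 531 days.

531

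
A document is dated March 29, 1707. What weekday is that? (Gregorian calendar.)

Doomsday rule: the anchor day for the 1700s is Sunday. For year 07: 7÷12 = 0 r 7, and 7÷4 = 1, so 0+7+1 = 8.
Sunday + 8 ≡ Monday — that's 1707's doomsday.
In March the doomsday date is Mar 14.
Mar 29 is 15 days after Mar 14; 15 mod 7 = 1, so Monday + 1 = Tuesday.

Tuesday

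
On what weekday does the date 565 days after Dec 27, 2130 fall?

Monday

Dec 27, 2130 is a Wednesday.
565 mod 7 = 5, so 565 days after a Wednesday is Wednesday + 5 = Monday.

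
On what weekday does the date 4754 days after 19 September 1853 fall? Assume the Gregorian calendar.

First find the weekday of Sep 19, 1853. Doomsday rule: the anchor day for the 1800s is Friday. For year 53: 53÷12 = 4 r 5, and 5÷4 = 1, so 4+5+1 = 10.
Friday + 10 ≡ Monday — that's 1853's doomsday.
In September the doomsday date is Sep 5.
Sep 19 is 14 days after Sep 5; 14 mod 7 = 0, so Monday + 0 = Monday.
4754 mod 7 = 1, so 4754 days after a Monday is Monday + 1 = Tuesday.

Tuesday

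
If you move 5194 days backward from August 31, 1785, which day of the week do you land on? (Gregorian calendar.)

Wednesday

Aug 31, 1785 is a Wednesday.
5194 mod 7 = 0, so 5194 days before a Wednesday is Wednesday − 0 = Wednesday.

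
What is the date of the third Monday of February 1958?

February 1, 1958 is a Saturday.
The first Monday is therefore February 3 (2 days later).
The third Monday is 3 + 2×7 = February 17.

February 17, 1958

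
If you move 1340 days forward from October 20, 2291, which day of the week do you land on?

Friday

Oct 20, 2291 is a Tuesday.
1340 mod 7 = 3, so 1340 days after a Tuesday is Tuesday + 3 = Friday.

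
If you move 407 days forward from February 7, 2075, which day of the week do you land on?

Friday

Feb 7, 2075 is a Thursday.
407 mod 7 = 1, so 407 days after a Thursday is Thursday + 1 = Friday.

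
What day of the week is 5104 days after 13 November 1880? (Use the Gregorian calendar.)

Sunday

Nov 13, 1880 is a Saturday.
5104 mod 7 = 1, so 5104 days after a Saturday is Saturday + 1 = Sunday.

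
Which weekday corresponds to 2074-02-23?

Friday

Doomsday rule: the anchor day for the 2000s is Tuesday. For year 74: 74÷12 = 6 r 2, and 2÷4 = 0, so 6+2+0 = 8.
Tuesday + 8 ≡ Wednesday — that's 2074's doomsday.
In February the doomsday date is Feb 28 (2074 is not a leap year).
Feb 23 is 5 days before Feb 28; 5 mod 7 = 5, so Wednesday − 5 = Friday.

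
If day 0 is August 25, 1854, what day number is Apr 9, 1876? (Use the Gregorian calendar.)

7898

Aug 25, 1854 → Aug 25, 1855: 365 days.
Aug 25, 1855 → Aug 25, 1856: 366 days (Feb 29, 1856 is in that span).
Aug 25, 1856 → Aug 25, 1857: 365 days.
Aug 25, 1857 → Aug 25, 1858: 365 days.
Aug 25, 1858 → Aug 25, 1859: 365 days.
Aug 25, 1859 → Aug 25, 1860: 366 days (Feb 29, 1860 is in that span).
Aug 25, 1860 → Aug 25, 1861: 365 days.
Aug 25, 1861 → Aug 25, 1862: 365 days.
Aug 25, 1862 → Aug 25, 1863: 365 days.
Aug 25, 1863 → Aug 25, 1864: 366 days (Feb 29, 1864 is in that span).
Aug 25, 1864 → Aug 25, 1865: 365 days.
Aug 25, 1865 → Aug 25, 1866: 365 days.
Aug 25, 1866 → Aug 25, 1867: 365 days.
Aug 25, 1867 → Aug 25, 1868: 366 days (Feb 29, 1868 is in that span).
Aug 25, 1868 → Aug 25, 1869: 365 days.
Aug 25, 1869 → Aug 25, 1870: 365 days.
Aug 25, 1870 → Aug 25, 1871: 365 days.
Aug 25, 1871 → Aug 25, 1872: 366 days (Feb 29, 1872 is in that span).
Aug 25, 1872 → Aug 25, 1873: 365 days.
Aug 25, 1873 → Aug 25, 1874: 365 days.
Aug 25, 1874 → Aug 25, 1875: 365 days.
Aug 25, 1875 → Sep 25, 1875: 31 days (August has 31).
Sep 25, 1875 → Oct 25, 1875: 30 days (September has 30).
Oct 25, 1875 → Nov 25, 1875: 31 days (October has 31).
Nov 25, 1875 → Dec 25, 1875: 30 days (November has 30).
Dec 25, 1875 → Jan 25, 1876: 31 days (December has 31).
Jan 25, 1876 → Feb 25, 1876: 31 days (January has 31).
Feb 25, 1876 → Mar 25, 1876: 29 days (February has 29).
Mar 25, 1876 → Apr 9, 1876: 15 days.
Total: 7898 days.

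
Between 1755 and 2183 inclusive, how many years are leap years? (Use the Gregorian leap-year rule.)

104

Multiples of 4 in [1755,2183]: 107.
Of those, multiples of 100: 4 (not leap unless ÷400).
Multiples of 400: 1.
Leap years = 107 − 4 + 1 = 104.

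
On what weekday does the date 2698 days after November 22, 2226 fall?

First find the weekday of Nov 22, 2226. Doomsday rule: the anchor day for the 2200s is Friday. For year 26: 26÷12 = 2 r 2, and 2÷4 = 0, so 2+2+0 = 4.
Friday + 4 ≡ Tuesday — that's 2226's doomsday.
In November the doomsday date is Nov 7.
Nov 22 is 15 days after Nov 7; 15 mod 7 = 1, so Tuesday + 1 = Wednesday.
2698 mod 7 = 3, so 2698 days after a Wednesday is Wednesday + 3 = Saturday.

Saturday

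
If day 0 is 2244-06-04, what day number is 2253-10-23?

3428

Jun 4, 2244 → Jun 4, 2245: 365 days.
Jun 4, 2245 → Jun 4, 2246: 365 days.
Jun 4, 2246 → Jun 4, 2247: 365 days.
Jun 4, 2247 → Jun 4, 2248: 366 days (Feb 29, 2248 is in that span).
Jun 4, 2248 → Jun 4, 2249: 365 days.
Jun 4, 2249 → Jun 4, 2250: 365 days.
Jun 4, 2250 → Jun 4, 2251: 365 days.
Jun 4, 2251 → Jun 4, 2252: 366 days (Feb 29, 2252 is in that span).
Jun 4, 2252 → Jun 4, 2253: 365 days.
Jun 4, 2253 → Jul 4, 2253: 30 days (June has 30).
Jul 4, 2253 → Aug 4, 2253: 31 days (July has 31).
Aug 4, 2253 → Sep 4, 2253: 31 days (August has 31).
Sep 4, 2253 → Oct 4, 2253: 30 days (September has 30).
Oct 4, 2253 → Oct 23, 2253: 19 days.
Total: 3428 days.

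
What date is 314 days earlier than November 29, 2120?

January 20, 2120

−29 → Oct 31, 2120 (end of Oct, 31 days; 285 left).
−31 → Sep 30, 2120 (end of Sep, 30 days; 254 left).
−30 → Aug 31, 2120 (end of Aug, 31 days; 224 left).
−31 → Jul 31, 2120 (end of Jul, 31 days; 193 left).
−31 → Jun 30, 2120 (end of Jun, 30 days; 162 left).
−30 → May 31, 2120 (end of May, 31 days; 132 left).
−31 → Apr 30, 2120 (end of Apr, 30 days; 101 left).
−30 → Mar 31, 2120 (end of Mar, 31 days; 71 left).
−31 → Feb 29, 2120 (end of Feb, 29 days; 40 left).
−29 → Jan 31, 2120 (end of Jan, 31 days; 11 left).
−11 → Jan 20, 2120.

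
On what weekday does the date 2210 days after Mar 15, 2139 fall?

Friday

Mar 15, 2139 is a Sunday.
2210 mod 7 = 5, so 2210 days after a Sunday is Sunday + 5 = Friday.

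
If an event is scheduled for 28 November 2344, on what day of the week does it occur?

Doomsday rule: the anchor day for the 2300s is Wednesday. For year 44: 44÷12 = 3 r 8, and 8÷4 = 2, so 3+8+2 = 13.
Wednesday + 13 ≡ Tuesday — that's 2344's doomsday.
In November the doomsday date is Nov 7.
Nov 28 is 21 days after Nov 7; 21 mod 7 = 0, so Tuesday + 0 = Tuesday.

Tuesday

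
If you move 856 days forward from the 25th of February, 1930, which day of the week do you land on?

First find the weekday of Feb 25, 1930. Doomsday rule: the anchor day for the 1900s is Wednesday. For year 30: 30÷12 = 2 r 6, and 6÷4 = 1, so 2+6+1 = 9.
Wednesday + 9 ≡ Friday — that's 1930's doomsday.
In February the doomsday date is Feb 28 (1930 is not a leap year).
Feb 25 is 3 days before Feb 28; 3 mod 7 = 3, so Friday − 3 = Tuesday.
856 mod 7 = 2, so 856 days after a Tuesday is Tuesday + 2 = Thursday.

Thursday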